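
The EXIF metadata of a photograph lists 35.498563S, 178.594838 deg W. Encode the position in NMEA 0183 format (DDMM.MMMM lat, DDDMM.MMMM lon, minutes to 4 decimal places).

3529.9138,S / 17835.6903,W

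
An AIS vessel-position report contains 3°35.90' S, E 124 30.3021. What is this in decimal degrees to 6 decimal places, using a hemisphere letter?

Latitude: 3 + 35.9/60 = 3.5983333
λ: 124 + 30.3021/60 = 124.5050350

3.598333° S, 124.505035° E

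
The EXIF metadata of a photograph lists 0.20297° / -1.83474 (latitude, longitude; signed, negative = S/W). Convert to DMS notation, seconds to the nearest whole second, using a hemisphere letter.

0°12′11″ N, 1°50′5″ W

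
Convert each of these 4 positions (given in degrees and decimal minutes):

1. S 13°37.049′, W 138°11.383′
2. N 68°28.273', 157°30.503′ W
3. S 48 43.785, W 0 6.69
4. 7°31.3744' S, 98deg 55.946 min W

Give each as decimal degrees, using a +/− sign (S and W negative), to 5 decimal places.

Point 1:
  φ: 37.049′ = 0.617483°; total 13.617483
  S ⇒ negate
  Longitude: 138 + 11.383/60 = 138.189717
  hemisphere W, so the sign is −
Point 2:
  Lat: 28.273′ = 0.471217°; total 68.471217
  N ⇒ keep positive
  Longitude: 30.503′ = 0.508383°; total 157.508383
  W ⇒ negate
Point 3:
  Latitude: 48 + 43.785/60 = 48.729750
  S ⇒ negate
  Lon: 0 + 6.69/60 = 0.111500
  W ⇒ negate
Point 4:
  Latitude: 31.3744′ = 0.522907°; total 7.522907
  hemisphere S, so the sign is −
  λ: 55.946′ = 0.932433°; total 98.932433
  W → negative

1. -13.61748, -138.18972
2. 68.47122, -157.50838
3. -48.72975, -0.11150
4. -7.52291, -98.93243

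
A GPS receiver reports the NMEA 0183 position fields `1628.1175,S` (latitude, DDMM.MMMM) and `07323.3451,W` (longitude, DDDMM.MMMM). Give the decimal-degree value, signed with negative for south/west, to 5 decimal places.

φ: split at 2 digits → 16° and 28.1175′; 16 + 28.1175/60 = 16.468625
S ⇒ negate
Longitude: degrees = first 3 digits = 73, minutes = 23.3451; 73 + 23.3451/60 = 73.389085
hemisphere W, so the sign is −

-16.46863, -73.38909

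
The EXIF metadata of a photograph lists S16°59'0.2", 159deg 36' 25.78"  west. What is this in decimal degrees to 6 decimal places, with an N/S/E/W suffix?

16.983389° S, 159.607161° W

φ: 16° + 59/60 + 0.2/3600 = 16 + 0.983333 + 0.000056 = 16.9833889
Longitude: 159° + 36/60 + 25.78/3600 = 159 + 0.600000 + 0.007161 = 159.6071611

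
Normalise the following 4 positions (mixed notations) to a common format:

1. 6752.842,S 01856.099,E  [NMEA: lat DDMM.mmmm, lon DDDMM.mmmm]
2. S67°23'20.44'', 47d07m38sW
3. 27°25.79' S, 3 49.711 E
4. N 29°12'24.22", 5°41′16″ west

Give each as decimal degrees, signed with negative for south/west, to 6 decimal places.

Point 1:
  Lat: split at 2 digits → 67° and 52.842′; 67 + 52.842/60 = 67.8807000
  hemisphere S, so the sign is −
  λ: degrees = first 3 digits = 18, minutes = 56.099; 18 + 56.099/60 = 18.9349833
  E → positive
Point 2:
  Latitude: 67° + 23/60 + 20.44/3600 = 67 + 0.383333 + 0.005678 = 67.3890111
  S ⇒ negate
  λ: 7′ + 38″ = 7.63333′; 47 + 7.63333/60 = 47.1272222
  hemisphere W, so the sign is −
Point 3:
  φ: 25.79′ = 0.429833°; total 27.4298333
  S → negative
  Longitude: 49.711′ = 0.828517°; total 3.8285167
  E → positive
Point 4:
  Latitude: 29 + 12/60 + 24.22/3600 = 29.2067278
  N → positive
  Lon: 5 + 41/60 + 16/3600 = 5.6877778
  W → negative

1. -67.880700, 18.934983
2. -67.389011, -47.127222
3. -27.429833, 3.828517
4. 29.206728, -5.687778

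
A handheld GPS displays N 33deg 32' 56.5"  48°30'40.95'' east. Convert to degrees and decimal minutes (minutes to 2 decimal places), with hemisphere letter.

Latitude: seconds/60 = 0.94167; minutes = 32 + 0.94167 = 32.9417
Lon: 30 + 40.95/60 = 30.6825′

33° 32.94′ N, 48° 30.68′ E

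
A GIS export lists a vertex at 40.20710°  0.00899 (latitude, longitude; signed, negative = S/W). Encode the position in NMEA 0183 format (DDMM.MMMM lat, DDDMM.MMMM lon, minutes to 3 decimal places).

Latitude: fractional part 0.207100 → 12.42600 minutes
Lon: 0° + 0.008990 × 60 = 0° 0.53940′

4012.426,N / 00000.539,E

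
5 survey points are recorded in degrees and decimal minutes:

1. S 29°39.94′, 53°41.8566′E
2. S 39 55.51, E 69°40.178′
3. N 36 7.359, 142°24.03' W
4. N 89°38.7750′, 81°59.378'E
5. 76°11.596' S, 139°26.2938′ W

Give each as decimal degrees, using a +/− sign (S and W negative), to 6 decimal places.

Point 1:
  φ: 39.94′ = 0.665667°; total 29.6656667
  S → negative
  Lon: 53 + 41.8566/60 = 53.6976100
  E ⇒ keep positive
Point 2:
  Latitude: 55.51′ = 0.925167°; total 39.9251667
  S → negative
  λ: 69 + 40.178/60 = 69.6696333
  E ⇒ keep positive
Point 3:
  Latitude: 7.359′ = 0.122650°; total 36.1226500
  N ⇒ keep positive
  Lon: 142 + 24.03/60 = 142.4005000
  W ⇒ negate
Point 4:
  Lat: 38.775′ = 0.646250°; total 89.6462500
  N → positive
  Longitude: 81 + 59.378/60 = 81.9896333
  E ⇒ keep positive
Point 5:
  φ: 76 + 11.596/60 = 76.1932667
  hemisphere S, so the sign is −
  λ: 139 + 26.2938/60 = 139.4382300
  W ⇒ negate

1. -29.665667, 53.697610
2. -39.925167, 69.669633
3. 36.122650, -142.400500
4. 89.646250, 81.989633
5. -76.193267, -139.438230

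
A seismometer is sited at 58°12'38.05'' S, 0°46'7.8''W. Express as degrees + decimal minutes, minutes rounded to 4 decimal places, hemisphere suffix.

Latitude: seconds/60 = 0.63417; minutes = 12 + 0.63417 = 12.634167
Lon: seconds/60 = 0.13000; minutes = 46 + 0.13000 = 46.130000

58° 12.6342′ S, 0° 46.1300′ W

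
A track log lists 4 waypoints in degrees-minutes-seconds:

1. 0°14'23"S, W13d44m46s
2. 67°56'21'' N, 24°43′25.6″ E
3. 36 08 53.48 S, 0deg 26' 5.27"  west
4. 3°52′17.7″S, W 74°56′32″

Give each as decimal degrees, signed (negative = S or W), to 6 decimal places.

Point 1:
  Latitude: 0° + 14/60 + 23/3600 = 0 + 0.233333 + 0.006389 = 0.2397222
  S → negative
  Lon: 13° + 44/60 + 46/3600 = 13 + 0.733333 + 0.012778 = 13.7461111
  W → negative
Point 2:
  Lat: 67 + 56/60 + 21/3600 = 67.9391667
  N ⇒ keep positive
  Longitude: 24 + 43/60 + 25.6/3600 = 24.7237778
  E ⇒ keep positive
Point 3:
  Latitude: 36 + 8/60 + 53.48/3600 = 36.1481889
  hemisphere S, so the sign is −
  Lon: 26′ + 5.27″ = 26.08783′; 0 + 26.08783/60 = 0.4347972
  hemisphere W, so the sign is −
Point 4:
  Latitude: 3° + 52/60 + 17.7/3600 = 3 + 0.866667 + 0.004917 = 3.8715833
  S → negative
  Lon: 74° + 56/60 + 32/3600 = 74 + 0.933333 + 0.008889 = 74.9422222
  W ⇒ negate

1. -0.239722, -13.746111
2. 67.939167, 24.723778
3. -36.148189, -0.434797
4. -3.871583, -74.942222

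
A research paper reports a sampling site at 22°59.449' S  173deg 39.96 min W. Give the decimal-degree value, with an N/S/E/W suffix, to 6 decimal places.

22.990817° S, 173.666000° W

φ: 59.449′ = 0.990817°; total 22.9908167
Lon: 39.96′ = 0.666000°; total 173.6660000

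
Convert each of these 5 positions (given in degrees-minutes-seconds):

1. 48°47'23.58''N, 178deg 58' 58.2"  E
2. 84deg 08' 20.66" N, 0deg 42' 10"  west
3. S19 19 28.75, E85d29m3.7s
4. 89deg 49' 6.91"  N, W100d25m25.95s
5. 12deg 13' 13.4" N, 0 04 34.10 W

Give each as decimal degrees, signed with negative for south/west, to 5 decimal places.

Point 1:
  φ: 47′ + 23.58″ = 47.39300′; 48 + 47.39300/60 = 48.789883
  N → positive
  λ: 178 + 58/60 + 58.2/3600 = 178.982833
  E ⇒ keep positive
Point 2:
  φ: 84 + 8/60 + 20.66/3600 = 84.139072
  N ⇒ keep positive
  Longitude: 0 + 42/60 + 10/3600 = 0.702778
  W ⇒ negate
Point 3:
  φ: 19 + 19/60 + 28.75/3600 = 19.324653
  S ⇒ negate
  λ: 85° + 29/60 + 3.7/3600 = 85 + 0.483333 + 0.001028 = 85.484361
  E ⇒ keep positive
Point 4:
  Latitude: 49′ + 6.91″ = 49.11517′; 89 + 49.11517/60 = 89.818586
  N → positive
  Lon: 25′ + 25.95″ = 25.43250′; 100 + 25.43250/60 = 100.423875
  W ⇒ negate
Point 5:
  φ: 12 + 13/60 + 13.4/3600 = 12.220389
  N ⇒ keep positive
  Lon: 4′ + 34.1″ = 4.56833′; 0 + 4.56833/60 = 0.076139
  hemisphere W, so the sign is −

1. 48.78988, 178.98283
2. 84.13907, -0.70278
3. -19.32465, 85.48436
4. 89.81859, -100.42388
5. 12.22039, -0.07614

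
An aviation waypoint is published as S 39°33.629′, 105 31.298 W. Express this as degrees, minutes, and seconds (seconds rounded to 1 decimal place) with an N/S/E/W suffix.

Latitude: fractional minutes 0.62900 × 60 = 37.740″
Lon: 31.29800′ → 31′ and 0.29800 × 60 = 17.880″

39°33′37.7″ S, 105°31′17.9″ W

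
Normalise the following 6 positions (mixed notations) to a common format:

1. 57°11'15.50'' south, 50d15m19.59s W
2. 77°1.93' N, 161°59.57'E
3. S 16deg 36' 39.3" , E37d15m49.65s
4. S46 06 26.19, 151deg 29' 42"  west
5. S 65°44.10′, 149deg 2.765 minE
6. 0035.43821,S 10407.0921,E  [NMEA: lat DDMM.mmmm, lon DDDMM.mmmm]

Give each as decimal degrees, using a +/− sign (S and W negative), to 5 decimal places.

1. -57.18764, -50.25544
2. 77.03217, 161.99283
3. -16.61092, 37.26379
4. -46.10728, -151.49500
5. -65.73500, 149.04608
6. -0.59064, 104.11820

Point 1:
  φ: 57° + 11/60 + 15.5/3600 = 57 + 0.183333 + 0.004306 = 57.187639
  hemisphere S, so the sign is −
  λ: 15′ + 19.59″ = 15.32650′; 50 + 15.32650/60 = 50.255442
  hemisphere W, so the sign is −
Point 2:
  Latitude: 1.93′ = 0.032167°; total 77.032167
  N ⇒ keep positive
  Lon: 161 + 59.57/60 = 161.992833
  E ⇒ keep positive
Point 3:
  Latitude: 36′ + 39.3″ = 36.65500′; 16 + 36.65500/60 = 16.610917
  hemisphere S, so the sign is −
  Lon: 37° + 15/60 + 49.65/3600 = 37 + 0.250000 + 0.013792 = 37.263792
  E ⇒ keep positive
Point 4:
  Latitude: 46 + 6/60 + 26.19/3600 = 46.107275
  hemisphere S, so the sign is −
  Longitude: 151 + 29/60 + 42/3600 = 151.495000
  W ⇒ negate
Point 5:
  φ: 65 + 44.1/60 = 65.735000
  S → negative
  λ: 149 + 2.765/60 = 149.046083
  E ⇒ keep positive
Point 6:
  Latitude: split at 2 digits → 00° and 35.43821′; 0 + 35.43821/60 = 0.590637
  S → negative
  Lon: degrees = first 3 digits = 104, minutes = 7.0921; 104 + 7.0921/60 = 104.118202
  E → positive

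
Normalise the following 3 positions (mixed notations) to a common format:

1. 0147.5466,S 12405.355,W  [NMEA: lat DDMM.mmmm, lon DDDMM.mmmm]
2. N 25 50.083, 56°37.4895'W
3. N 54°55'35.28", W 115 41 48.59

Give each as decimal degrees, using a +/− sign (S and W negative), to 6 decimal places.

Point 1:
  φ: split at 2 digits → 01° and 47.5466′; 1 + 47.5466/60 = 1.7924433
  hemisphere S, so the sign is −
  λ: split at 3 digits → 124° and 5.355′; 124 + 5.355/60 = 124.0892500
  hemisphere W, so the sign is −
Point 2:
  Lat: 25 + 50.083/60 = 25.8347167
  N ⇒ keep positive
  Lon: 56 + 37.4895/60 = 56.6248250
  hemisphere W, so the sign is −
Point 3:
  Latitude: 55′ + 35.28″ = 55.58800′; 54 + 55.58800/60 = 54.9264667
  N ⇒ keep positive
  Lon: 115 + 41/60 + 48.59/3600 = 115.6968306
  hemisphere W, so the sign is −

1. -1.792443, -124.089250
2. 25.834717, -56.624825
3. 54.926467, -115.696831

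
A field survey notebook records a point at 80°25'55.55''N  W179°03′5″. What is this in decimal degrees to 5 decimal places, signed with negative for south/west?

80.43210, -179.05139

φ: 25′ + 55.55″ = 25.92583′; 80 + 25.92583/60 = 80.432097
N → positive
Lon: 3′ + 5″ = 3.08333′; 179 + 3.08333/60 = 179.051389
W ⇒ negate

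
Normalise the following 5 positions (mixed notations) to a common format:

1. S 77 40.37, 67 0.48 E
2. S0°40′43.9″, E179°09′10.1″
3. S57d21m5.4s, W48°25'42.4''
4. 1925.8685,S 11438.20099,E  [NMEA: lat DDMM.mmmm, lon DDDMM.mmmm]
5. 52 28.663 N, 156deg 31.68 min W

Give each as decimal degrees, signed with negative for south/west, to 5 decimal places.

Point 1:
  Lat: 77 + 40.37/60 = 77.672833
  hemisphere S, so the sign is −
  Longitude: 67 + 0.48/60 = 67.008000
  E ⇒ keep positive
Point 2:
  Latitude: 0° + 40/60 + 43.9/3600 = 0 + 0.666667 + 0.012194 = 0.678861
  hemisphere S, so the sign is −
  λ: 179° + 9/60 + 10.1/3600 = 179 + 0.150000 + 0.002806 = 179.152806
  E → positive
Point 3:
  Latitude: 21′ + 5.4″ = 21.09000′; 57 + 21.09000/60 = 57.351500
  S → negative
  Lon: 25′ + 42.4″ = 25.70667′; 48 + 25.70667/60 = 48.428444
  W ⇒ negate
Point 4:
  φ: degrees = first 2 digits = 19, minutes = 25.8685; 19 + 25.8685/60 = 19.431142
  S → negative
  Lon: degrees = first 3 digits = 114, minutes = 38.20099; 114 + 38.20099/60 = 114.636683
  E → positive
Point 5:
  Lat: 28.663′ = 0.477717°; total 52.477717
  N → positive
  Longitude: 31.68′ = 0.528000°; total 156.528000
  W ⇒ negate

1. -77.67283, 67.00800
2. -0.67886, 179.15281
3. -57.35150, -48.42844
4. -19.43114, 114.63668
5. 52.47772, -156.52800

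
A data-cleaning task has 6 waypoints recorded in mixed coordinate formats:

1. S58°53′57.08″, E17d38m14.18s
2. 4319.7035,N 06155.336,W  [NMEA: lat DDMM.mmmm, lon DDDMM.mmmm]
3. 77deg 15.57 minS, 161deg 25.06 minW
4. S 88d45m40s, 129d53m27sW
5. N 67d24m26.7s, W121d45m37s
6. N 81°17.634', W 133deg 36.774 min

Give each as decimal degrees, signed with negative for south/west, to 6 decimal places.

1. -58.899189, 17.637272
2. 43.328392, -61.922267
3. -77.259500, -161.417667
4. -88.761111, -129.890833
5. 67.407417, -121.760278
6. 81.293900, -133.612900

Point 1:
  Lat: 58° + 53/60 + 57.08/3600 = 58 + 0.883333 + 0.015856 = 58.8991889
  S → negative
  Longitude: 17 + 38/60 + 14.18/3600 = 17.6372722
  E ⇒ keep positive
Point 2:
  Latitude: split at 2 digits → 43° and 19.7035′; 43 + 19.7035/60 = 43.3283917
  N → positive
  Lon: degrees = first 3 digits = 61, minutes = 55.336; 61 + 55.336/60 = 61.9222667
  hemisphere W, so the sign is −
Point 3:
  Latitude: 15.57′ = 0.259500°; total 77.2595000
  hemisphere S, so the sign is −
  Longitude: 25.06′ = 0.417667°; total 161.4176667
  W ⇒ negate
Point 4:
  φ: 88 + 45/60 + 40/3600 = 88.7611111
  S → negative
  Longitude: 129 + 53/60 + 27/3600 = 129.8908333
  W → negative
Point 5:
  Latitude: 67 + 24/60 + 26.7/3600 = 67.4074167
  N → positive
  λ: 45′ + 37″ = 45.61667′; 121 + 45.61667/60 = 121.7602778
  W ⇒ negate
Point 6:
  Latitude: 17.634′ = 0.293900°; total 81.2939000
  N ⇒ keep positive
  Longitude: 36.774′ = 0.612900°; total 133.6129000
  W → negative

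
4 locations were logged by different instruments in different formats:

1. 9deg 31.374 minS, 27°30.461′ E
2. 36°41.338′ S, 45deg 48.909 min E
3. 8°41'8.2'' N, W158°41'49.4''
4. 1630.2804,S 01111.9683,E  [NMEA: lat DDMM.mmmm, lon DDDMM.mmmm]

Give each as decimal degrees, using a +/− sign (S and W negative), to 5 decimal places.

1. -9.52290, 27.50768
2. -36.68897, 45.81515
3. 8.68561, -158.69706
4. -16.50467, 11.19947

Point 1:
  φ: 9 + 31.374/60 = 9.522900
  hemisphere S, so the sign is −
  Longitude: 27 + 30.461/60 = 27.507683
  E → positive
Point 2:
  φ: 41.338′ = 0.688967°; total 36.688967
  S → negative
  Lon: 48.909′ = 0.815150°; total 45.815150
  E → positive
Point 3:
  Latitude: 8 + 41/60 + 8.2/3600 = 8.685611
  N ⇒ keep positive
  λ: 41′ + 49.4″ = 41.82333′; 158 + 41.82333/60 = 158.697056
  W → negative
Point 4:
  φ: split at 2 digits → 16° and 30.2804′; 16 + 30.2804/60 = 16.504673
  hemisphere S, so the sign is −
  Longitude: degrees = first 3 digits = 11, minutes = 11.9683; 11 + 11.9683/60 = 11.199472
  E ⇒ keep positive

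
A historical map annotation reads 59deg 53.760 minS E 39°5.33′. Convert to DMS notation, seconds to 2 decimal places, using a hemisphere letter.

Latitude: fractional minutes 0.76000 × 60 = 45.6000″
Lon: 5.33000′ → 5′ and 0.33000 × 60 = 19.8000″

59°53′45.60″ S, 39°05′19.80″ E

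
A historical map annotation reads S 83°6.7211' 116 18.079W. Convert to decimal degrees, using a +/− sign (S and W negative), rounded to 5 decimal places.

-83.11202, -116.30132

Lat: 83 + 6.7211/60 = 83.112018
hemisphere S, so the sign is −
λ: 116 + 18.079/60 = 116.301317
hemisphere W, so the sign is −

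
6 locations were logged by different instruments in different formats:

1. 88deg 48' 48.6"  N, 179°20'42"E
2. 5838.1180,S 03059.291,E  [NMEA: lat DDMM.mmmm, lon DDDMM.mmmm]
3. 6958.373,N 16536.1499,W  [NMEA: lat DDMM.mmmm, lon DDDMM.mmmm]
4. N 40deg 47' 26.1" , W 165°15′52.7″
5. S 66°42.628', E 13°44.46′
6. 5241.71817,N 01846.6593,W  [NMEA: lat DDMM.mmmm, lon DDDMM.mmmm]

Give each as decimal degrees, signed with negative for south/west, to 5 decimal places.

1. 88.81350, 179.34500
2. -58.63530, 30.98818
3. 69.97288, -165.60250
4. 40.79058, -165.26464
5. -66.71047, 13.74100
6. 52.69530, -18.77766

Point 1:
  Latitude: 88 + 48/60 + 48.6/3600 = 88.813500
  N → positive
  Longitude: 20′ + 42″ = 20.70000′; 179 + 20.70000/60 = 179.345000
  E → positive
Point 2:
  Lat: degrees = first 2 digits = 58, minutes = 38.118; 58 + 38.118/60 = 58.635300
  hemisphere S, so the sign is −
  Longitude: degrees = first 3 digits = 30, minutes = 59.291; 30 + 59.291/60 = 30.988183
  E → positive
Point 3:
  Latitude: degrees = first 2 digits = 69, minutes = 58.373; 69 + 58.373/60 = 69.972883
  N → positive
  λ: degrees = first 3 digits = 165, minutes = 36.1499; 165 + 36.1499/60 = 165.602498
  W ⇒ negate
Point 4:
  Lat: 47′ + 26.1″ = 47.43500′; 40 + 47.43500/60 = 40.790583
  N ⇒ keep positive
  λ: 165 + 15/60 + 52.7/3600 = 165.264639
  hemisphere W, so the sign is −
Point 5:
  Lat: 66 + 42.628/60 = 66.710467
  S ⇒ negate
  λ: 13 + 44.46/60 = 13.741000
  E ⇒ keep positive
Point 6:
  Latitude: split at 2 digits → 52° and 41.71817′; 52 + 41.71817/60 = 52.695303
  N → positive
  Longitude: degrees = first 3 digits = 18, minutes = 46.6593; 18 + 46.6593/60 = 18.777655
  hemisphere W, so the sign is −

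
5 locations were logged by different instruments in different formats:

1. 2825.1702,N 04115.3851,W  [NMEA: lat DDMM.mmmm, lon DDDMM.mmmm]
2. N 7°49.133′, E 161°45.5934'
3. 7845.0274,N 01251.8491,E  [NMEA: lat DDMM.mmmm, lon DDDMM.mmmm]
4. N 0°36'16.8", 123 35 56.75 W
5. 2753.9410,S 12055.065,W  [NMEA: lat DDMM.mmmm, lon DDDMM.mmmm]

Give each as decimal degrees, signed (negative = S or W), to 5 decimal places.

Point 1:
  φ: split at 2 digits → 28° and 25.1702′; 28 + 25.1702/60 = 28.419503
  N ⇒ keep positive
  Lon: split at 3 digits → 041° and 15.3851′; 41 + 15.3851/60 = 41.256418
  W ⇒ negate
Point 2:
  φ: 7 + 49.133/60 = 7.818883
  N → positive
  Longitude: 161 + 45.5934/60 = 161.759890
  E → positive
Point 3:
  φ: split at 2 digits → 78° and 45.0274′; 78 + 45.0274/60 = 78.750457
  N → positive
  Lon: split at 3 digits → 012° and 51.8491′; 12 + 51.8491/60 = 12.864152
  E ⇒ keep positive
Point 4:
  Latitude: 36′ + 16.8″ = 36.28000′; 0 + 36.28000/60 = 0.604667
  N → positive
  Longitude: 123° + 35/60 + 56.75/3600 = 123 + 0.583333 + 0.015764 = 123.599097
  W → negative
Point 5:
  φ: split at 2 digits → 27° and 53.941′; 27 + 53.941/60 = 27.899017
  hemisphere S, so the sign is −
  Lon: degrees = first 3 digits = 120, minutes = 55.065; 120 + 55.065/60 = 120.917750
  hemisphere W, so the sign is −

1. 28.41950, -41.25642
2. 7.81888, 161.75989
3. 78.75046, 12.86415
4. 0.60467, -123.59910
5. -27.89902, -120.91775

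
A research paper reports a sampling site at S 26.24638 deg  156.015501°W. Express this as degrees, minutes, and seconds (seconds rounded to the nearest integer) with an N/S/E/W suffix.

26°14′47″ S, 156°00′56″ W

φ: whole degrees 26; 14.78280′ → 14′ and 46.97″
Lon: 0.015501 × 60 = 0.93006′ → 0′, remainder × 60 = 55.80″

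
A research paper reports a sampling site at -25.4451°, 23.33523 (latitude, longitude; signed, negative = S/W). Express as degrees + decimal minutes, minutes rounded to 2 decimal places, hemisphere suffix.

Latitude is negative → S; |value| = 25.445100
φ: fractional part 0.445100 → 26.7060 minutes
Lon: minutes = (23.335230 − 23) × 60 = 20.1138

25° 26.71′ S, 23° 20.11′ E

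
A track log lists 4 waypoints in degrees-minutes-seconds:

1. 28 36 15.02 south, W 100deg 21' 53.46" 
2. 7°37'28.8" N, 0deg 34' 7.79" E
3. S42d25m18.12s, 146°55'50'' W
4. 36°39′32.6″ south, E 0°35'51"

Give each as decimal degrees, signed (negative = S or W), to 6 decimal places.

1. -28.604172, -100.364850
2. 7.624667, 0.568831
3. -42.421700, -146.930556
4. -36.659056, 0.597500

Point 1:
  Latitude: 28 + 36/60 + 15.02/3600 = 28.6041722
  S → negative
  Longitude: 21′ + 53.46″ = 21.89100′; 100 + 21.89100/60 = 100.3648500
  hemisphere W, so the sign is −
Point 2:
  φ: 7° + 37/60 + 28.8/3600 = 7 + 0.616667 + 0.008000 = 7.6246667
  N → positive
  λ: 34′ + 7.79″ = 34.12983′; 0 + 34.12983/60 = 0.5688306
  E → positive
Point 3:
  φ: 42° + 25/60 + 18.12/3600 = 42 + 0.416667 + 0.005033 = 42.4217000
  hemisphere S, so the sign is −
  Longitude: 55′ + 50″ = 55.83333′; 146 + 55.83333/60 = 146.9305556
  W ⇒ negate
Point 4:
  Lat: 36 + 39/60 + 32.6/3600 = 36.6590556
  S → negative
  λ: 35′ + 51″ = 35.85000′; 0 + 35.85000/60 = 0.5975000
  E ⇒ keep positive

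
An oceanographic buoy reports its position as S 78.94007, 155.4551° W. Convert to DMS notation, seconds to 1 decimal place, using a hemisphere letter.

78°56′24.3″ S, 155°27′18.4″ W

Lat: 0.940070 × 60 = 56.40420′ → 56′, remainder × 60 = 24.252″
λ: 0.455100° → 27.30600′; 0.30600 × 60 = 18.360″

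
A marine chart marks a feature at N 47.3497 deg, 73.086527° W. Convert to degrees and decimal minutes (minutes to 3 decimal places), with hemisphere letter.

47° 20.982′ N, 73° 5.192′ W

φ: 47° + 0.349700 × 60 = 47° 20.98200′
Lon: 73° + 0.086527 × 60 = 73° 5.19162′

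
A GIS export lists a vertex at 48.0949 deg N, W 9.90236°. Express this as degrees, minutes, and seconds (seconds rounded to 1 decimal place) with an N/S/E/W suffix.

φ: whole degrees 48; 5.69400′ → 5′ and 41.640″
Longitude: whole degrees 9; 54.14160′ → 54′ and 8.496″

48°05′41.6″ N, 9°54′8.5″ W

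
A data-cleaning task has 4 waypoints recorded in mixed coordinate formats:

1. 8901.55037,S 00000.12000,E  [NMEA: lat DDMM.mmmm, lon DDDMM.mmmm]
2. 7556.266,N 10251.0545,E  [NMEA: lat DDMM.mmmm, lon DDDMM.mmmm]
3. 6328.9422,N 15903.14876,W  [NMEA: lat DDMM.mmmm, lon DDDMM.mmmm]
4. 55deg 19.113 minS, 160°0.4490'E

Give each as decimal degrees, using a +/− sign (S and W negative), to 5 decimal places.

Point 1:
  Latitude: degrees = first 2 digits = 89, minutes = 1.55037; 89 + 1.55037/60 = 89.025840
  S → negative
  λ: split at 3 digits → 000° and 0.12′; 0 + 0.12/60 = 0.002000
  E → positive
Point 2:
  Latitude: split at 2 digits → 75° and 56.266′; 75 + 56.266/60 = 75.937767
  N → positive
  λ: degrees = first 3 digits = 102, minutes = 51.0545; 102 + 51.0545/60 = 102.850908
  E ⇒ keep positive
Point 3:
  φ: degrees = first 2 digits = 63, minutes = 28.9422; 63 + 28.9422/60 = 63.482370
  N ⇒ keep positive
  λ: split at 3 digits → 159° and 3.14876′; 159 + 3.14876/60 = 159.052479
  W ⇒ negate
Point 4:
  φ: 55 + 19.113/60 = 55.318550
  S → negative
  Longitude: 160 + 0.449/60 = 160.007483
  E → positive

1. -89.02584, 0.00200
2. 75.93777, 102.85091
3. 63.48237, -159.05248
4. -55.31855, 160.00748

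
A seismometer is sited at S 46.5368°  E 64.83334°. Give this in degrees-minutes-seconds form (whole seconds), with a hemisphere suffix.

46°32′12″ S, 64°50′0″ E

φ: 0.536800 × 60 = 32.20800′ → 32′, remainder × 60 = 12.48″
Lon: 0.833340° → 50.00040′; 0.00040 × 60 = 0.02″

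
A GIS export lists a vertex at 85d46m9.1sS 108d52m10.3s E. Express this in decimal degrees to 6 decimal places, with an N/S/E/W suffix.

85.769194° S, 108.869528° E

Latitude: 46′ + 9.1″ = 46.15167′; 85 + 46.15167/60 = 85.7691944
Longitude: 108° + 52/60 + 10.3/3600 = 108 + 0.866667 + 0.002861 = 108.8695278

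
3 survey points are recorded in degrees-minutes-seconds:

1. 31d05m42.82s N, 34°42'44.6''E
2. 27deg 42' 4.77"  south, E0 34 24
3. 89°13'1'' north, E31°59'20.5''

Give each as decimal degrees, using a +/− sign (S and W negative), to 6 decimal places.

Point 1:
  Latitude: 31 + 5/60 + 42.82/3600 = 31.0952278
  N → positive
  Lon: 42′ + 44.6″ = 42.74333′; 34 + 42.74333/60 = 34.7123889
  E → positive
Point 2:
  φ: 42′ + 4.77″ = 42.07950′; 27 + 42.07950/60 = 27.7013250
  S ⇒ negate
  Lon: 0° + 34/60 + 24/3600 = 0 + 0.566667 + 0.006667 = 0.5733333
  E → positive
Point 3:
  φ: 13′ + 1″ = 13.01667′; 89 + 13.01667/60 = 89.2169444
  N → positive
  λ: 59′ + 20.5″ = 59.34167′; 31 + 59.34167/60 = 31.9890278
  E ⇒ keep positive

1. 31.095228, 34.712389
2. -27.701325, 0.573333
3. 89.216944, 31.989028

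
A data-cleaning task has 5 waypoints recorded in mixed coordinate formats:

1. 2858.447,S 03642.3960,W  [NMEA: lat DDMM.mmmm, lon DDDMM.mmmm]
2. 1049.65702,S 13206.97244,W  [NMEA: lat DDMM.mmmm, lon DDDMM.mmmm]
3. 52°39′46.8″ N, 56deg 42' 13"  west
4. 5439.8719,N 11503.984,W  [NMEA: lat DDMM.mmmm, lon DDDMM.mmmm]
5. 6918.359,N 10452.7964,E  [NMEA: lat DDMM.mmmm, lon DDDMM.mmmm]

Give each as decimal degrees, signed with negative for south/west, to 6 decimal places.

1. -28.974117, -36.706600
2. -10.827617, -132.116207
3. 52.663000, -56.703611
4. 54.664532, -115.066400
5. 69.305983, 104.879940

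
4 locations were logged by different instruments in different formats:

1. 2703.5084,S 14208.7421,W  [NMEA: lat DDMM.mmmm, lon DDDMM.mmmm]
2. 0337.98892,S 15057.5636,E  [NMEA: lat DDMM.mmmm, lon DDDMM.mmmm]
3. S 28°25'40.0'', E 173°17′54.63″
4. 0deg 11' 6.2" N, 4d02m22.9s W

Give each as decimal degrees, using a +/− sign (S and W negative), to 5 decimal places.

1. -27.05847, -142.14570
2. -3.63315, 150.95939
3. -28.42778, 173.29851
4. 0.18506, -4.03969

Point 1:
  Lat: degrees = first 2 digits = 27, minutes = 3.5084; 27 + 3.5084/60 = 27.058473
  S → negative
  Lon: degrees = first 3 digits = 142, minutes = 8.7421; 142 + 8.7421/60 = 142.145702
  W → negative
Point 2:
  Lat: split at 2 digits → 03° and 37.98892′; 3 + 37.98892/60 = 3.633149
  hemisphere S, so the sign is −
  Lon: degrees = first 3 digits = 150, minutes = 57.5636; 150 + 57.5636/60 = 150.959393
  E → positive
Point 3:
  Lat: 25′ + 40″ = 25.66667′; 28 + 25.66667/60 = 28.427778
  S ⇒ negate
  Longitude: 173° + 17/60 + 54.63/3600 = 173 + 0.283333 + 0.015175 = 173.298508
  E → positive
Point 4:
  Lat: 0 + 11/60 + 6.2/3600 = 0.185056
  N ⇒ keep positive
  Longitude: 4 + 2/60 + 22.9/3600 = 4.039694
  hemisphere W, so the sign is −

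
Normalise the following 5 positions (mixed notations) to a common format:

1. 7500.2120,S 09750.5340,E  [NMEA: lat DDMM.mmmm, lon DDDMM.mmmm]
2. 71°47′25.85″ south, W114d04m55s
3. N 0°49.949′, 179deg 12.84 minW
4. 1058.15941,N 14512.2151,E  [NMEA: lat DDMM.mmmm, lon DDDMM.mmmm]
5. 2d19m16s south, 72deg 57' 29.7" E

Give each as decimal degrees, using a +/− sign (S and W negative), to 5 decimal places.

Point 1:
  φ: split at 2 digits → 75° and 0.212′; 75 + 0.212/60 = 75.003533
  S → negative
  Lon: degrees = first 3 digits = 97, minutes = 50.534; 97 + 50.534/60 = 97.842233
  E → positive
Point 2:
  φ: 71° + 47/60 + 25.85/3600 = 71 + 0.783333 + 0.007181 = 71.790514
  S → negative
  Longitude: 4′ + 55″ = 4.91667′; 114 + 4.91667/60 = 114.081944
  hemisphere W, so the sign is −
Point 3:
  Lat: 49.949′ = 0.832483°; total 0.832483
  N → positive
  Longitude: 12.84′ = 0.214000°; total 179.214000
  W ⇒ negate
Point 4:
  Latitude: split at 2 digits → 10° and 58.15941′; 10 + 58.15941/60 = 10.969324
  N ⇒ keep positive
  Lon: split at 3 digits → 145° and 12.2151′; 145 + 12.2151/60 = 145.203585
  E ⇒ keep positive
Point 5:
  Lat: 2° + 19/60 + 16/3600 = 2 + 0.316667 + 0.004444 = 2.321111
  S → negative
  λ: 57′ + 29.7″ = 57.49500′; 72 + 57.49500/60 = 72.958250
  E ⇒ keep positive

1. -75.00353, 97.84223
2. -71.79051, -114.08194
3. 0.83248, -179.21400
4. 10.96932, 145.20359
5. -2.32111, 72.95825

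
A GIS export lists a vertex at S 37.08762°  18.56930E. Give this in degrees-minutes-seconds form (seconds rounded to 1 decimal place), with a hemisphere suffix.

37°05′15.4″ S, 18°34′9.5″ E

Lat: 0.087620° → 5.25720′; 0.25720 × 60 = 15.432″
Lon: whole degrees 18; 34.15800′ → 34′ and 9.480″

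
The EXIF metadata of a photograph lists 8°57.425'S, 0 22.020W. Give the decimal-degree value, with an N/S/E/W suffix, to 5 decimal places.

φ: 8 + 57.425/60 = 8.957083
Lon: 22.02′ = 0.367000°; total 0.367000

8.95708° S, 0.36700° W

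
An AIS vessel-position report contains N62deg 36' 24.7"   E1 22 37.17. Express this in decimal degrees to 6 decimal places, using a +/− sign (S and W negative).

62.606861, 1.376992

Lat: 62 + 36/60 + 24.7/3600 = 62.6068611
N → positive
Longitude: 1 + 22/60 + 37.17/3600 = 1.3769917
E ⇒ keep positive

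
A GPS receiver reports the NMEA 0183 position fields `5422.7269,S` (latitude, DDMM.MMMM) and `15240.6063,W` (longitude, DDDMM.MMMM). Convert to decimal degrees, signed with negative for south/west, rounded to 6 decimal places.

-54.378782, -152.676772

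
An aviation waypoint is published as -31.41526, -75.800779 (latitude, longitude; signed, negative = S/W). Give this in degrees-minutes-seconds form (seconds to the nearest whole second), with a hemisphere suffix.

Latitude is negative → S; |value| = 31.415260
Latitude: 0.415260° → 24.91560′; 0.91560 × 60 = 54.94″
Longitude is negative → W; |value| = 75.800779
Lon: 0.800779° → 48.04674′; 0.04674 × 60 = 2.80″

31°24′55″ S, 75°48′3″ W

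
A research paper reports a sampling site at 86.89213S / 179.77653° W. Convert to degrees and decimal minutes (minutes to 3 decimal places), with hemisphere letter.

Lat: fractional part 0.892130 → 53.52780 minutes
Lon: fractional part 0.776530 → 46.59180 minutes

86° 53.528′ S, 179° 46.592′ W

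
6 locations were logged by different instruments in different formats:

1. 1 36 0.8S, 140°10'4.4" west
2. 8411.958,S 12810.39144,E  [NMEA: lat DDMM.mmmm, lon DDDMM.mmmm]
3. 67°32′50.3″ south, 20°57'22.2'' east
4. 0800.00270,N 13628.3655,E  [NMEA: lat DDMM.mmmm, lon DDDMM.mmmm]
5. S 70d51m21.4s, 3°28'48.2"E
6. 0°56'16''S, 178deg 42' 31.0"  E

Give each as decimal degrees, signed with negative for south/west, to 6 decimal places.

Point 1:
  φ: 1 + 36/60 + 0.8/3600 = 1.6002222
  S → negative
  Lon: 10′ + 4.4″ = 10.07333′; 140 + 10.07333/60 = 140.1678889
  W → negative
Point 2:
  Lat: split at 2 digits → 84° and 11.958′; 84 + 11.958/60 = 84.1993000
  S ⇒ negate
  Lon: degrees = first 3 digits = 128, minutes = 10.39144; 128 + 10.39144/60 = 128.1731907
  E ⇒ keep positive
Point 3:
  φ: 67 + 32/60 + 50.3/3600 = 67.5473056
  hemisphere S, so the sign is −
  λ: 57′ + 22.2″ = 57.37000′; 20 + 57.37000/60 = 20.9561667
  E → positive
Point 4:
  φ: split at 2 digits → 08° and 0.0027′; 8 + 0.0027/60 = 8.0000450
  N → positive
  Longitude: degrees = first 3 digits = 136, minutes = 28.3655; 136 + 28.3655/60 = 136.4727583
  E → positive
Point 5:
  Latitude: 70° + 51/60 + 21.4/3600 = 70 + 0.850000 + 0.005944 = 70.8559444
  S → negative
  Lon: 3° + 28/60 + 48.2/3600 = 3 + 0.466667 + 0.013389 = 3.4800556
  E ⇒ keep positive
Point 6:
  Lat: 56′ + 16″ = 56.26667′; 0 + 56.26667/60 = 0.9377778
  S ⇒ negate
  λ: 178 + 42/60 + 31/3600 = 178.7086111
  E ⇒ keep positive

1. -1.600222, -140.167889
2. -84.199300, 128.173191
3. -67.547306, 20.956167
4. 8.000045, 136.472758
5. -70.855944, 3.480056
6. -0.937778, 178.708611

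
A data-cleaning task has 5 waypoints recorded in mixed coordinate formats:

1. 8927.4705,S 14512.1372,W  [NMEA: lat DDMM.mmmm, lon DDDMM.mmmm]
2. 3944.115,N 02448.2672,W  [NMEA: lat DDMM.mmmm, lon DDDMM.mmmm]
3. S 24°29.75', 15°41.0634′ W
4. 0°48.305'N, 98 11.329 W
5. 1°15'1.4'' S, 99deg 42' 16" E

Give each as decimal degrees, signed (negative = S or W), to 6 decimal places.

Point 1:
  Latitude: split at 2 digits → 89° and 27.4705′; 89 + 27.4705/60 = 89.4578417
  S → negative
  λ: split at 3 digits → 145° and 12.1372′; 145 + 12.1372/60 = 145.2022867
  W ⇒ negate
Point 2:
  Latitude: split at 2 digits → 39° and 44.115′; 39 + 44.115/60 = 39.7352500
  N → positive
  Longitude: degrees = first 3 digits = 24, minutes = 48.2672; 24 + 48.2672/60 = 24.8044533
  W → negative
Point 3:
  φ: 24 + 29.75/60 = 24.4958333
  hemisphere S, so the sign is −
  λ: 15 + 41.0634/60 = 15.6843900
  hemisphere W, so the sign is −
Point 4:
  Lat: 0 + 48.305/60 = 0.8050833
  N ⇒ keep positive
  Longitude: 11.329′ = 0.188817°; total 98.1888167
  W ⇒ negate
Point 5:
  φ: 1 + 15/60 + 1.4/3600 = 1.2503889
  hemisphere S, so the sign is −
  Lon: 99 + 42/60 + 16/3600 = 99.7044444
  E → positive

1. -89.457842, -145.202287
2. 39.735250, -24.804453
3. -24.495833, -15.684390
4. 0.805083, -98.188817
5. -1.250389, 99.704444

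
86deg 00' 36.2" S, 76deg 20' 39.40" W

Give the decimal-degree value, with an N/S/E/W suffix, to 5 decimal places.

Lat: 86° + 0/60 + 36.2/3600 = 86 + 0.000000 + 0.010056 = 86.010056
Lon: 76° + 20/60 + 39.4/3600 = 76 + 0.333333 + 0.010944 = 76.344278

86.01006° S, 76.34428° W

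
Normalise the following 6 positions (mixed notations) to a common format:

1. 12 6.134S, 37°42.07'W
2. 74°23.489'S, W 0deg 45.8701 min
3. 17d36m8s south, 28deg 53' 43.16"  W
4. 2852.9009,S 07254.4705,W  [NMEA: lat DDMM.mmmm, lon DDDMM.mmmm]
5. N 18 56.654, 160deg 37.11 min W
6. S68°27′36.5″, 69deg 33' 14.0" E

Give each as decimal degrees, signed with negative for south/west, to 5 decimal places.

Point 1:
  φ: 12 + 6.134/60 = 12.102233
  hemisphere S, so the sign is −
  Longitude: 42.07′ = 0.701167°; total 37.701167
  W → negative
Point 2:
  φ: 23.489′ = 0.391483°; total 74.391483
  S ⇒ negate
  Lon: 45.8701′ = 0.764502°; total 0.764502
  W → negative
Point 3:
  Lat: 17 + 36/60 + 8/3600 = 17.602222
  S → negative
  Lon: 53′ + 43.16″ = 53.71933′; 28 + 53.71933/60 = 28.895322
  W → negative
Point 4:
  φ: degrees = first 2 digits = 28, minutes = 52.9009; 28 + 52.9009/60 = 28.881682
  S → negative
  Longitude: split at 3 digits → 072° and 54.4705′; 72 + 54.4705/60 = 72.907842
  hemisphere W, so the sign is −
Point 5:
  Latitude: 18 + 56.654/60 = 18.944233
  N → positive
  Lon: 37.11′ = 0.618500°; total 160.618500
  hemisphere W, so the sign is −
Point 6:
  φ: 68 + 27/60 + 36.5/3600 = 68.460139
  hemisphere S, so the sign is −
  λ: 69 + 33/60 + 14/3600 = 69.553889
  E ⇒ keep positive

1. -12.10223, -37.70117
2. -74.39148, -0.76450
3. -17.60222, -28.89532
4. -28.88168, -72.90784
5. 18.94423, -160.61850
6. -68.46014, 69.55389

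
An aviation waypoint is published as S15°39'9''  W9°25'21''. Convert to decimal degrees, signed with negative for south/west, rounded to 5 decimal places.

-15.65250, -9.42250

Lat: 15 + 39/60 + 9/3600 = 15.652500
S → negative
Lon: 25′ + 21″ = 25.35000′; 9 + 25.35000/60 = 9.422500
W ⇒ negate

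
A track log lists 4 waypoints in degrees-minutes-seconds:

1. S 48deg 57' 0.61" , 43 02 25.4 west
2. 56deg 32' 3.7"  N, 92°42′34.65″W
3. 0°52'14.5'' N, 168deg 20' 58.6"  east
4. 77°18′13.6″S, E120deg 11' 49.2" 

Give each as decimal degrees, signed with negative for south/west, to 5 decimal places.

Point 1:
  Lat: 48° + 57/60 + 0.61/3600 = 48 + 0.950000 + 0.000169 = 48.950169
  S → negative
  Lon: 43° + 2/60 + 25.4/3600 = 43 + 0.033333 + 0.007056 = 43.040389
  hemisphere W, so the sign is −
Point 2:
  φ: 56° + 32/60 + 3.7/3600 = 56 + 0.533333 + 0.001028 = 56.534361
  N → positive
  Lon: 92 + 42/60 + 34.65/3600 = 92.709625
  hemisphere W, so the sign is −
Point 3:
  φ: 0 + 52/60 + 14.5/3600 = 0.870694
  N ⇒ keep positive
  λ: 168 + 20/60 + 58.6/3600 = 168.349611
  E ⇒ keep positive
Point 4:
  Latitude: 18′ + 13.6″ = 18.22667′; 77 + 18.22667/60 = 77.303778
  hemisphere S, so the sign is −
  Lon: 120° + 11/60 + 49.2/3600 = 120 + 0.183333 + 0.013667 = 120.197000
  E ⇒ keep positive

1. -48.95017, -43.04039
2. 56.53436, -92.70963
3. 0.87069, 168.34961
4. -77.30378, 120.19700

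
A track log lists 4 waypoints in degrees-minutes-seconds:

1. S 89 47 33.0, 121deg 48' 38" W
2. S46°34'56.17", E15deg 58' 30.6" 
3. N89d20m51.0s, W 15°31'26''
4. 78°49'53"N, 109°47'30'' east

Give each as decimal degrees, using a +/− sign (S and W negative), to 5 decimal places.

1. -89.79250, -121.81056
2. -46.58227, 15.97517
3. 89.34750, -15.52389
4. 78.83139, 109.79167

Point 1:
  Lat: 89° + 47/60 + 33/3600 = 89 + 0.783333 + 0.009167 = 89.792500
  hemisphere S, so the sign is −
  λ: 121° + 48/60 + 38/3600 = 121 + 0.800000 + 0.010556 = 121.810556
  hemisphere W, so the sign is −
Point 2:
  Lat: 46 + 34/60 + 56.17/3600 = 46.582269
  hemisphere S, so the sign is −
  Longitude: 15° + 58/60 + 30.6/3600 = 15 + 0.966667 + 0.008500 = 15.975167
  E ⇒ keep positive
Point 3:
  Lat: 89° + 20/60 + 51/3600 = 89 + 0.333333 + 0.014167 = 89.347500
  N → positive
  Longitude: 15 + 31/60 + 26/3600 = 15.523889
  hemisphere W, so the sign is −
Point 4:
  Latitude: 78 + 49/60 + 53/3600 = 78.831389
  N ⇒ keep positive
  Lon: 47′ + 30″ = 47.50000′; 109 + 47.50000/60 = 109.791667
  E → positive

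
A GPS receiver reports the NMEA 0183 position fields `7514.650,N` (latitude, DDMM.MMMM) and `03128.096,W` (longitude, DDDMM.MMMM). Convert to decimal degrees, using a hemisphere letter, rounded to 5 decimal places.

Lat: split at 2 digits → 75° and 14.65′; 75 + 14.65/60 = 75.244167
Lon: degrees = first 3 digits = 31, minutes = 28.096; 31 + 28.096/60 = 31.468267

75.24417° N, 31.46827° W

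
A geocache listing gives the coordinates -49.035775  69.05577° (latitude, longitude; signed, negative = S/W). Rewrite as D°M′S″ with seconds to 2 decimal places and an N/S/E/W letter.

Latitude is negative → S; |value| = 49.035775
Lat: whole degrees 49; 2.14650′ → 2′ and 8.7900″
λ: 0.055770 × 60 = 3.34620′ → 3′, remainder × 60 = 20.7720″

49°02′8.79″ S, 69°03′20.77″ E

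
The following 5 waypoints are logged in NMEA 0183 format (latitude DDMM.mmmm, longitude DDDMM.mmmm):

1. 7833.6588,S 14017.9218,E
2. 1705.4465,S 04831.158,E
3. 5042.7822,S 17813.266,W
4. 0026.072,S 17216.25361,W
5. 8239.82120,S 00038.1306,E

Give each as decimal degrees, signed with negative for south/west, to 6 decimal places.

1. -78.560980, 140.298697
2. -17.090775, 48.519300
3. -50.713037, -178.221100
4. -0.434533, -172.270894
5. -82.663687, 0.635510

Point 1:
  Latitude: split at 2 digits → 78° and 33.6588′; 78 + 33.6588/60 = 78.5609800
  S → negative
  Lon: split at 3 digits → 140° and 17.9218′; 140 + 17.9218/60 = 140.2986967
  E → positive
Point 2:
  Latitude: degrees = first 2 digits = 17, minutes = 5.4465; 17 + 5.4465/60 = 17.0907750
  hemisphere S, so the sign is −
  Longitude: split at 3 digits → 048° and 31.158′; 48 + 31.158/60 = 48.5193000
  E → positive
Point 3:
  Latitude: split at 2 digits → 50° and 42.7822′; 50 + 42.7822/60 = 50.7130367
  S → negative
  Lon: split at 3 digits → 178° and 13.266′; 178 + 13.266/60 = 178.2211000
  W → negative
Point 4:
  Latitude: degrees = first 2 digits = 0, minutes = 26.072; 0 + 26.072/60 = 0.4345333
  S → negative
  Lon: split at 3 digits → 172° and 16.25361′; 172 + 16.25361/60 = 172.2708935
  hemisphere W, so the sign is −
Point 5:
  Lat: degrees = first 2 digits = 82, minutes = 39.8212; 82 + 39.8212/60 = 82.6636867
  S ⇒ negate
  Lon: degrees = first 3 digits = 0, minutes = 38.1306; 0 + 38.1306/60 = 0.6355100
  E ⇒ keep positive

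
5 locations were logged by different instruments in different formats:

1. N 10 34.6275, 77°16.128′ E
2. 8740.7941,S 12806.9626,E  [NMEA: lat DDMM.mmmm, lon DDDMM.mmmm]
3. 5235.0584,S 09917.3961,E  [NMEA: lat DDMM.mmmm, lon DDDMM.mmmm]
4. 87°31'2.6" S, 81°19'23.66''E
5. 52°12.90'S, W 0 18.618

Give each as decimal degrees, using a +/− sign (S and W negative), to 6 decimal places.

1. 10.577125, 77.268800
2. -87.679902, 128.116043
3. -52.584307, 99.289935
4. -87.517389, 81.323239
5. -52.215000, -0.310300

Point 1:
  Lat: 10 + 34.6275/60 = 10.5771250
  N → positive
  Lon: 77 + 16.128/60 = 77.2688000
  E ⇒ keep positive
Point 2:
  φ: split at 2 digits → 87° and 40.7941′; 87 + 40.7941/60 = 87.6799017
  S → negative
  Longitude: degrees = first 3 digits = 128, minutes = 6.9626; 128 + 6.9626/60 = 128.1160433
  E ⇒ keep positive
Point 3:
  Lat: split at 2 digits → 52° and 35.0584′; 52 + 35.0584/60 = 52.5843067
  S → negative
  Lon: split at 3 digits → 099° and 17.3961′; 99 + 17.3961/60 = 99.2899350
  E ⇒ keep positive
Point 4:
  Latitude: 87° + 31/60 + 2.6/3600 = 87 + 0.516667 + 0.000722 = 87.5173889
  S ⇒ negate
  Lon: 81° + 19/60 + 23.66/3600 = 81 + 0.316667 + 0.006572 = 81.3232389
  E ⇒ keep positive
Point 5:
  Latitude: 52 + 12.9/60 = 52.2150000
  S → negative
  λ: 18.618′ = 0.310300°; total 0.3103000
  W ⇒ negate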